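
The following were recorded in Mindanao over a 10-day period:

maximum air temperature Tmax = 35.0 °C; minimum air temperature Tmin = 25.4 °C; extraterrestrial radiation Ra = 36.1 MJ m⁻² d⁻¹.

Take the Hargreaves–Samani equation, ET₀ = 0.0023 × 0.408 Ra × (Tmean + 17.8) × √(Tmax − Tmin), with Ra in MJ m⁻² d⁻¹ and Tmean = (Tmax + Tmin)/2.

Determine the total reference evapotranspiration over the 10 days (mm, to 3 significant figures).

50.4 mm

Tmean = (35.0 + 25.4)/2 = 30.20 °C
0.408 Ra = 0.408 × 36.1 = 14.7288 mm/d equivalent
ET₀ = 0.0023 × 14.7288 × (30.20 + 17.8) × √9.6 = 0.0023 × 14.7288 × 48.00 × 3.0984 = 5.0382 mm/d
Over 10 days: 5.0382 × 10 = 50.382 mm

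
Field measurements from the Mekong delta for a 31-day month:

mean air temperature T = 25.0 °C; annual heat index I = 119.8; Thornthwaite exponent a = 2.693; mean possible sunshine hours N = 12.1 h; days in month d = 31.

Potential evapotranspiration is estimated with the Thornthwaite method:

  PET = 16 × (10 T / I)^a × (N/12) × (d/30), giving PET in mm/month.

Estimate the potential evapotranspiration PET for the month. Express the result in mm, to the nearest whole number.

10T/I = 10 × 25.0 / 119.8 = 2.0868
(10T/I)^a = 2.0868^2.693 = 7.2504
Uncorrected PET = 16 × 7.2504 = 116.006 mm
Correction = (N/12)(d/30) = (12.1/12)(31/30) = 1.0419
PET = 116.006 × 1.0419 = 120.867 mm/month

121 mm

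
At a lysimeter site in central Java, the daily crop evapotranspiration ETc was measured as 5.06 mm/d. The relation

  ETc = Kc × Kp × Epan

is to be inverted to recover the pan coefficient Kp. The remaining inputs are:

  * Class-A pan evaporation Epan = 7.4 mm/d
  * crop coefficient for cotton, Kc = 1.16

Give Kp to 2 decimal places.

0.59

ETc = Kc × Kp × Epan  ⇒  Kp = ETc / (Kc × Epan)
Kp = 5.06 / (1.16 × 7.4) = 5.06 / 8.584 = 0.5895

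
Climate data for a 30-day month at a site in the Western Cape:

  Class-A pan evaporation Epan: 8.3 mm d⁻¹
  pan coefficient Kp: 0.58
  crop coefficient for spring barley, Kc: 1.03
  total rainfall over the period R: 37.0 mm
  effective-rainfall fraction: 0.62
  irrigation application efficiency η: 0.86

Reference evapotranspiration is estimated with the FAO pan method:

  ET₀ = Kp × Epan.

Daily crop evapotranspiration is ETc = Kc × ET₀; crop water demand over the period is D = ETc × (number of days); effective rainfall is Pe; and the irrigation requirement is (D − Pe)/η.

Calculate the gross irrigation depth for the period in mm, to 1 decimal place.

146.3 mm

ET₀ = 0.58 × 8.3 = 4.8140 mm/d
ETc = Kc × ET₀ = 1.03 × 4.8140 = 4.9584 mm/d
Crop demand D = ETc × 30 d = 4.9584 × 30 = 148.752 mm
Pe = 0.62 × 37.0 = 22.940 mm
D − Pe = 148.752 − 22.940 = 125.812 mm
Gross irrigation = 125.812 / 0.86 = 146.293 mm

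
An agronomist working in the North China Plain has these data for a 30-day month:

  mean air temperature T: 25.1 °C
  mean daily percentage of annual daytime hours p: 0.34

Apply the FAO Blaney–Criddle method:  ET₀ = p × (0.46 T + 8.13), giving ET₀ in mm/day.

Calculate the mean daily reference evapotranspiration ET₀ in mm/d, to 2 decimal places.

6.69 mm/d

ET₀ = 0.34 × (0.46 × 25.1 + 8.13) = 0.34 × 19.676 = 6.6898 mm/d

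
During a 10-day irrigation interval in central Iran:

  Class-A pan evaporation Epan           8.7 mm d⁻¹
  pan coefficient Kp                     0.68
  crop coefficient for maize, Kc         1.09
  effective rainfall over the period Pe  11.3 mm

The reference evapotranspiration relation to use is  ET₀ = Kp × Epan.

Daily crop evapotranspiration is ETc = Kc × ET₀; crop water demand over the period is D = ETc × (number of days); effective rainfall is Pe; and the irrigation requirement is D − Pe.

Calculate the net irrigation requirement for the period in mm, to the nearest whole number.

ET₀ = 0.68 × 8.7 = 5.9160 mm/d
ETc = Kc × ET₀ = 1.09 × 5.9160 = 6.4484 mm/d
Crop demand D = ETc × 10 d = 6.4484 × 10 = 64.484 mm
D − Pe = 64.484 − 11.3 = 53.184 mm

53 mm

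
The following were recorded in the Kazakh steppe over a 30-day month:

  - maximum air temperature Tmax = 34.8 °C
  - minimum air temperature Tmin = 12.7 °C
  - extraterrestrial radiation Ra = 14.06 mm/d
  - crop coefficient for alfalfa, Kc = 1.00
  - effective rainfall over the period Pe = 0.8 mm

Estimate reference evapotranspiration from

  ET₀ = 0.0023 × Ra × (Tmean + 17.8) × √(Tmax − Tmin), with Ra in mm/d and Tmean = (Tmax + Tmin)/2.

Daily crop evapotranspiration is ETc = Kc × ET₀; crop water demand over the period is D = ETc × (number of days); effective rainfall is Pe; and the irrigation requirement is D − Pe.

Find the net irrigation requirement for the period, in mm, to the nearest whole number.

189 mm

Tmean = (34.8 + 12.7)/2 = 23.75 °C
ET₀ = 0.0023 × 14.06 × (23.75 + 17.8) × √22.1 = 0.0023 × 14.06 × 41.55 × 4.7011 = 6.3166 mm/d
ETc = Kc × ET₀ = 1.00 × 6.3166 = 6.3166 mm/d
Crop demand D = ETc × 30 d = 6.3166 × 30 = 189.498 mm
D − Pe = 189.498 − 0.8 = 188.698 mm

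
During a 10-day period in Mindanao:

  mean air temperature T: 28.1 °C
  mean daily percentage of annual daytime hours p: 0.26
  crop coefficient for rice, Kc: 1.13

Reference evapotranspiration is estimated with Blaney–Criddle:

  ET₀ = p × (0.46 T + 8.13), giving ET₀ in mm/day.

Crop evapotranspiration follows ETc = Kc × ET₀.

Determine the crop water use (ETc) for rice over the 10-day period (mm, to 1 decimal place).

61.9 mm

ET₀ = 0.26 × (0.46 × 28.1 + 8.13) = 0.26 × 21.056 = 5.4746 mm/d
ETc = Kc × ET₀ = 1.13 × 5.4746 = 6.1863 mm/d
Over 10 days: 6.1863 × 10 = 61.863 mm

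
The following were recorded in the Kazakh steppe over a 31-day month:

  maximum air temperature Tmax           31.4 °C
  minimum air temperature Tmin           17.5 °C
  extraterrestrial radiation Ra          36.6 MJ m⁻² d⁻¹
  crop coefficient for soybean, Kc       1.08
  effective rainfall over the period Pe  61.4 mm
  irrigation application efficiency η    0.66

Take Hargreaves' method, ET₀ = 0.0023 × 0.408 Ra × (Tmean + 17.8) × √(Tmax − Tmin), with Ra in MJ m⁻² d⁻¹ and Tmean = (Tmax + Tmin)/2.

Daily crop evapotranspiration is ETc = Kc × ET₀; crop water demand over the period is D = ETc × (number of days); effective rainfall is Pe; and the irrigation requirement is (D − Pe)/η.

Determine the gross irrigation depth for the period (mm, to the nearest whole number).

Tmean = (31.4 + 17.5)/2 = 24.45 °C
0.408 Ra = 0.408 × 36.6 = 14.9328 mm/d equivalent
ET₀ = 0.0023 × 14.9328 × (24.45 + 17.8) × √13.9 = 0.0023 × 14.9328 × 42.25 × 3.7283 = 5.4101 mm/d
ETc = Kc × ET₀ = 1.08 × 5.4101 = 5.8429 mm/d
Crop demand D = ETc × 31 d = 5.8429 × 31 = 181.130 mm
D − Pe = 181.130 − 61.4 = 119.730 mm
Gross irrigation = 119.730 / 0.66 = 181.409 mm

181 mm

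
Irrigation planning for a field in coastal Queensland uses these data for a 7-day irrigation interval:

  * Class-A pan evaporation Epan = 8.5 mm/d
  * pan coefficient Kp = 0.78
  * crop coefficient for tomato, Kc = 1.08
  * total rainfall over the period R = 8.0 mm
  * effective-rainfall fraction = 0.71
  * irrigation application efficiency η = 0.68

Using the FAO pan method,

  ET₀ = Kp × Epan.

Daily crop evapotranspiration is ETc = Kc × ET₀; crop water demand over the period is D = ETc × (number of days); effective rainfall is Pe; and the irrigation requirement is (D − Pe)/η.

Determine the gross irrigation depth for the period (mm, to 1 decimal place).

65.4 mm

ET₀ = 0.78 × 8.5 = 6.6300 mm/d
ETc = Kc × ET₀ = 1.08 × 6.6300 = 7.1604 mm/d
Crop demand D = ETc × 7 d = 7.1604 × 7 = 50.123 mm
Pe = 0.71 × 8.0 = 5.680 mm
D − Pe = 50.123 − 5.680 = 44.443 mm
Gross irrigation = 44.443 / 0.68 = 65.357 mm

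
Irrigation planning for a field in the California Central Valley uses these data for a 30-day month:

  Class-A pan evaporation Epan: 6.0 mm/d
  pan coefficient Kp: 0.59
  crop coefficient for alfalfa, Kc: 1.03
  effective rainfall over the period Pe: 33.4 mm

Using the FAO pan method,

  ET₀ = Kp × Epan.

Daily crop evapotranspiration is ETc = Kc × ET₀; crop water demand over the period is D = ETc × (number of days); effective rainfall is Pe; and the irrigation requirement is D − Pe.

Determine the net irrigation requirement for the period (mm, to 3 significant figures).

76.0 mm

ET₀ = 0.59 × 6.0 = 3.5400 mm/d
ETc = Kc × ET₀ = 1.03 × 3.5400 = 3.6462 mm/d
Crop demand D = ETc × 30 d = 3.6462 × 30 = 109.386 mm
D − Pe = 109.386 − 33.4 = 75.986 mm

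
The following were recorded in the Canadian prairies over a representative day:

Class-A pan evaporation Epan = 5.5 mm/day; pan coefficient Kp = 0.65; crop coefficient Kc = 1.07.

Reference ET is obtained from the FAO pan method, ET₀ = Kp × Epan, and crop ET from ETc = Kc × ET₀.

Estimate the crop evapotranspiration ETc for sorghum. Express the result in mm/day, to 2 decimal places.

3.83 mm/day

ET₀ = 0.65 × 5.5 = 3.5750 mm/d
ETc = Kc × ET₀ = 1.07 × 3.5750 = 3.8253 mm/d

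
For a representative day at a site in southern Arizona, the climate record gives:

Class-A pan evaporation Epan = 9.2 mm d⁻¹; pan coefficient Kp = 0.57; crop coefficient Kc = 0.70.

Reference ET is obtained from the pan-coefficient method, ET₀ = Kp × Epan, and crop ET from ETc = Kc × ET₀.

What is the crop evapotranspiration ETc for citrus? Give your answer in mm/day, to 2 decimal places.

ET₀ = 0.57 × 9.2 = 5.2440 mm/d
ETc = Kc × ET₀ = 0.70 × 5.2440 = 3.6708 mm/d

3.67 mm/day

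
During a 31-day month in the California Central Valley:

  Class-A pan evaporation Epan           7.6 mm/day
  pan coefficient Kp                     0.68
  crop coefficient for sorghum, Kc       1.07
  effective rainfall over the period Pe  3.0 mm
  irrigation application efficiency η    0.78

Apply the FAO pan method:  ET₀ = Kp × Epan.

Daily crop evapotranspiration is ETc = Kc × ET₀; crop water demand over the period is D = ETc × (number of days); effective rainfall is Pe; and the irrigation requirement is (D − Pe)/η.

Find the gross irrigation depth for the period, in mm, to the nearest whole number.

216 mm

ET₀ = 0.68 × 7.6 = 5.1680 mm/d
ETc = Kc × ET₀ = 1.07 × 5.1680 = 5.5298 mm/d
Crop demand D = ETc × 31 d = 5.5298 × 31 = 171.424 mm
D − Pe = 171.424 − 3.0 = 168.424 mm
Gross irrigation = 168.424 / 0.78 = 215.928 mm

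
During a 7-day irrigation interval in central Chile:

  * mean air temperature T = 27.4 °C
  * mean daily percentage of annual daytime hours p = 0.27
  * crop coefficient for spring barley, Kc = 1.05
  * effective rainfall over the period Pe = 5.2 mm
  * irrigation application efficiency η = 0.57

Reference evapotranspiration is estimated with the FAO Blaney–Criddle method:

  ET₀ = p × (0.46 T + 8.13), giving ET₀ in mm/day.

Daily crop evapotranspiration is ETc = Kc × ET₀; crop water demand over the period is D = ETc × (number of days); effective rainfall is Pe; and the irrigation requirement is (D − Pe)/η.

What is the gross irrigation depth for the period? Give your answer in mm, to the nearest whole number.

63 mm

ET₀ = 0.27 × (0.46 × 27.4 + 8.13) = 0.27 × 20.734 = 5.5982 mm/d
ETc = Kc × ET₀ = 1.05 × 5.5982 = 5.8781 mm/d
Crop demand D = ETc × 7 d = 5.8781 × 7 = 41.147 mm
D − Pe = 41.147 − 5.2 = 35.947 mm
Gross irrigation = 35.947 / 0.57 = 63.065 mm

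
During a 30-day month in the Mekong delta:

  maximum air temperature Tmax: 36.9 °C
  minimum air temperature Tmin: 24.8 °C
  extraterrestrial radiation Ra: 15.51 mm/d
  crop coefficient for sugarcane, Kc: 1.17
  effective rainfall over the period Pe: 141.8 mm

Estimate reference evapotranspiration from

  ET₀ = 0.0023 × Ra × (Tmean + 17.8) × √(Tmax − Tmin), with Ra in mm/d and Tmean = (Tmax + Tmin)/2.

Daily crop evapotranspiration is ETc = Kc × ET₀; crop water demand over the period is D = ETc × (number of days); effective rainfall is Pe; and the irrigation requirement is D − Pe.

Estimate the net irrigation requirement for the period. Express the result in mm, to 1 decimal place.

70.1 mm

Tmean = (36.9 + 24.8)/2 = 30.85 °C
ET₀ = 0.0023 × 15.51 × (30.85 + 17.8) × √12.1 = 0.0023 × 15.51 × 48.65 × 3.4785 = 6.0369 mm/d
ETc = Kc × ET₀ = 1.17 × 6.0369 = 7.0632 mm/d
Crop demand D = ETc × 30 d = 7.0632 × 30 = 211.896 mm
D − Pe = 211.896 − 141.8 = 70.096 mm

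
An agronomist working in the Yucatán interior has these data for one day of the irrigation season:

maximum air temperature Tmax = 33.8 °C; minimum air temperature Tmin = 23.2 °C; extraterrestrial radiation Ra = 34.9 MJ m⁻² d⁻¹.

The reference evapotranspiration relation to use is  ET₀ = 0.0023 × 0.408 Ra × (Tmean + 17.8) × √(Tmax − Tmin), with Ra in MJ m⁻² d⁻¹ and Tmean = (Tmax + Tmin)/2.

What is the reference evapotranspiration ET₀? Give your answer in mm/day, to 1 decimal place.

4.9 mm/day

Tmean = (33.8 + 23.2)/2 = 28.50 °C
0.408 Ra = 0.408 × 34.9 = 14.2392 mm/d equivalent
ET₀ = 0.0023 × 14.2392 × (28.50 + 17.8) × √10.6 = 0.0023 × 14.2392 × 46.30 × 3.2558 = 4.9369 mm/d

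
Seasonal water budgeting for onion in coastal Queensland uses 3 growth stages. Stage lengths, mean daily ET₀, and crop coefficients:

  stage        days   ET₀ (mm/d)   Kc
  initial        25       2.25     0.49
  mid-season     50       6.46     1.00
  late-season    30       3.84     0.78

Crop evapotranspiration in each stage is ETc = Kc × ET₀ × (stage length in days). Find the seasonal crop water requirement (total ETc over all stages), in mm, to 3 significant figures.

initial: 0.49 × 2.25 × 25 = 27.56 mm
mid-season: 1.00 × 6.46 × 50 = 323.00 mm
late-season: 0.78 × 3.84 × 30 = 89.86 mm
Seasonal total = 440.42 mm

440 mm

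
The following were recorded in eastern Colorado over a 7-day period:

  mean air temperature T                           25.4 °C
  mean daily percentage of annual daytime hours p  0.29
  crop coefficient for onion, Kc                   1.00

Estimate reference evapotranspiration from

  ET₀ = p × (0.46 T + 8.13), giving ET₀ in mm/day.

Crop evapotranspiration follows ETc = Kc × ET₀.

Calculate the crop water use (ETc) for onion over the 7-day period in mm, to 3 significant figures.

40.2 mm

ET₀ = 0.29 × (0.46 × 25.4 + 8.13) = 0.29 × 19.814 = 5.7461 mm/d
ETc = Kc × ET₀ = 1.00 × 5.7461 = 5.7461 mm/d
Over 7 days: 5.7461 × 7 = 40.223 mm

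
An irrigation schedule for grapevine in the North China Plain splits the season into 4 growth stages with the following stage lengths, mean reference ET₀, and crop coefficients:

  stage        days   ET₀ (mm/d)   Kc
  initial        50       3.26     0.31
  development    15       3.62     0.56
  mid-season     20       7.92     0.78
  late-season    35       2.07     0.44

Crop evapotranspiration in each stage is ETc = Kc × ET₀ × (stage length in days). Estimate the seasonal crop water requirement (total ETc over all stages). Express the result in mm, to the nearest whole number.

236 mm

initial: 0.31 × 3.26 × 50 = 50.53 mm
development: 0.56 × 3.62 × 15 = 30.41 mm
mid-season: 0.78 × 7.92 × 20 = 123.55 mm
late-season: 0.44 × 2.07 × 35 = 31.88 mm
Seasonal total = 236.37 mm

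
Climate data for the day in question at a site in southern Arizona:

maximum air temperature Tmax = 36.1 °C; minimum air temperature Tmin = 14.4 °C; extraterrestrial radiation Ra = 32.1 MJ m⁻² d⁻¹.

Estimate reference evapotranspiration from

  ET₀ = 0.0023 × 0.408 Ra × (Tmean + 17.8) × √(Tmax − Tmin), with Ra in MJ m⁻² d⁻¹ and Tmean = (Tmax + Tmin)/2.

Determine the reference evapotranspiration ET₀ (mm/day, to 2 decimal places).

Tmean = (36.1 + 14.4)/2 = 25.25 °C
0.408 Ra = 0.408 × 32.1 = 13.0968 mm/d equivalent
ET₀ = 0.0023 × 13.0968 × (25.25 + 17.8) × √21.7 = 0.0023 × 13.0968 × 43.05 × 4.6583 = 6.0408 mm/d

6.04 mm/day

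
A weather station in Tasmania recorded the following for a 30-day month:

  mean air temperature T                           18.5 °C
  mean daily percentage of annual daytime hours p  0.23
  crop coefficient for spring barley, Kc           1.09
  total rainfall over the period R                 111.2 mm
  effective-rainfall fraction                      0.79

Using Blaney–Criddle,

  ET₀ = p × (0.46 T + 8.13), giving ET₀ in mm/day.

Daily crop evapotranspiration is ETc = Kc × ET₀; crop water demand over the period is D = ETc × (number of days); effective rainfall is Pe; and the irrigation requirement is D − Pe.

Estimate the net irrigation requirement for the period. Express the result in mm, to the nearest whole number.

ET₀ = 0.23 × (0.46 × 18.5 + 8.13) = 0.23 × 16.640 = 3.8272 mm/d
ETc = Kc × ET₀ = 1.09 × 3.8272 = 4.1716 mm/d
Crop demand D = ETc × 30 d = 4.1716 × 30 = 125.148 mm
Pe = 0.79 × 111.2 = 87.848 mm
D − Pe = 125.148 − 87.848 = 37.300 mm

37 mm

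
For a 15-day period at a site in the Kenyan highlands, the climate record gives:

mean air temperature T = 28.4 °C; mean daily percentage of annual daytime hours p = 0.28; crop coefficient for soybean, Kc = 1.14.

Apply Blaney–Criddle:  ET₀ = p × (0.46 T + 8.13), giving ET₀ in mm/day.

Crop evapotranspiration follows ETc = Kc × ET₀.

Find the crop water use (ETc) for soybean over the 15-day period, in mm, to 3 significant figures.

101 mm

ET₀ = 0.28 × (0.46 × 28.4 + 8.13) = 0.28 × 21.194 = 5.9343 mm/d
ETc = Kc × ET₀ = 1.14 × 5.9343 = 6.7651 mm/d
Over 15 days: 6.7651 × 15 = 101.477 mm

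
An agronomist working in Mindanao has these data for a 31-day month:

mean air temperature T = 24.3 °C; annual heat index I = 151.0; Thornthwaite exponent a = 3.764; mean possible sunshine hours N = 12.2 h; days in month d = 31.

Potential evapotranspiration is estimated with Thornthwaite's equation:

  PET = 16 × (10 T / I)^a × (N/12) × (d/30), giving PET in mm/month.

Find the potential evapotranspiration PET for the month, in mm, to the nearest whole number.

10T/I = 10 × 24.3 / 151.0 = 1.6093
(10T/I)^a = 1.6093^3.764 = 5.9949
Uncorrected PET = 16 × 5.9949 = 95.918 mm
Correction = (N/12)(d/30) = (12.2/12)(31/30) = 1.0506
PET = 95.918 × 1.0506 = 100.771 mm/month

101 mm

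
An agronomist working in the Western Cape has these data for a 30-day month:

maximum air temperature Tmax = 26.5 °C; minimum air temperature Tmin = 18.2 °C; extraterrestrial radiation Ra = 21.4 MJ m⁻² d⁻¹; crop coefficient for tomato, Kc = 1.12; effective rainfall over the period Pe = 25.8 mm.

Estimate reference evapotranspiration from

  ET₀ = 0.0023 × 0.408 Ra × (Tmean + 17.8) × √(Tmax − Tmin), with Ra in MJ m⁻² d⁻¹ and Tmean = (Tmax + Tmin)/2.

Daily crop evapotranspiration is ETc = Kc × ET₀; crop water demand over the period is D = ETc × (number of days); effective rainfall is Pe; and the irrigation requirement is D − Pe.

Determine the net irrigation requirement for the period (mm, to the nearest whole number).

Tmean = (26.5 + 18.2)/2 = 22.35 °C
0.408 Ra = 0.408 × 21.4 = 8.7312 mm/d equivalent
ET₀ = 0.0023 × 8.7312 × (22.35 + 17.8) × √8.3 = 0.0023 × 8.7312 × 40.15 × 2.8810 = 2.3229 mm/d
ETc = Kc × ET₀ = 1.12 × 2.3229 = 2.6016 mm/d
Crop demand D = ETc × 30 d = 2.6016 × 30 = 78.048 mm
D − Pe = 78.048 − 25.8 = 52.248 mm

52 mm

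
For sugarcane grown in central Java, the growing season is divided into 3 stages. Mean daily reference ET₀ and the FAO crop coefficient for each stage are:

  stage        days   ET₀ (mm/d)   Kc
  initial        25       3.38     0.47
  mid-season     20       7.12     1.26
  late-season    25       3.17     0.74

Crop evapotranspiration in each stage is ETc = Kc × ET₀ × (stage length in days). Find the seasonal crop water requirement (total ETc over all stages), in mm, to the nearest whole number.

initial: 0.47 × 3.38 × 25 = 39.72 mm
mid-season: 1.26 × 7.12 × 20 = 179.42 mm
late-season: 0.74 × 3.17 × 25 = 58.65 mm
Seasonal total = 277.79 mm

278 mm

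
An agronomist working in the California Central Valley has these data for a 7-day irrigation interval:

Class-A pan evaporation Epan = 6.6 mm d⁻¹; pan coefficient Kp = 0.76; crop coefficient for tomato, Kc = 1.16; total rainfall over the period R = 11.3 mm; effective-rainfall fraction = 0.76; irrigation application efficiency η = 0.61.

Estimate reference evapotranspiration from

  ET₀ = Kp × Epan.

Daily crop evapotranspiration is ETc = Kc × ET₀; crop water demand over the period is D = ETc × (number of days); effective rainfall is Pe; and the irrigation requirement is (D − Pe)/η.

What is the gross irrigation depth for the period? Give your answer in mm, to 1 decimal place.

ET₀ = 0.76 × 6.6 = 5.0160 mm/d
ETc = Kc × ET₀ = 1.16 × 5.0160 = 5.8186 mm/d
Crop demand D = ETc × 7 d = 5.8186 × 7 = 40.730 mm
Pe = 0.76 × 11.3 = 8.588 mm
D − Pe = 40.730 − 8.588 = 32.142 mm
Gross irrigation = 32.142 / 0.61 = 52.692 mm

52.7 mm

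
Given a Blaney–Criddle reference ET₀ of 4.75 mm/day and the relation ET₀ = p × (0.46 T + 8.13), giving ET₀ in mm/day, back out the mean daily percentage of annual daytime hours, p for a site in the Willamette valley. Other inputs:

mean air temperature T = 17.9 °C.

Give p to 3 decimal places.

0.290

p = ET₀ / (0.46 T + 8.13) = 4.75 / (0.46 × 17.9 + 8.13) = 4.75 / 16.364 = 0.2903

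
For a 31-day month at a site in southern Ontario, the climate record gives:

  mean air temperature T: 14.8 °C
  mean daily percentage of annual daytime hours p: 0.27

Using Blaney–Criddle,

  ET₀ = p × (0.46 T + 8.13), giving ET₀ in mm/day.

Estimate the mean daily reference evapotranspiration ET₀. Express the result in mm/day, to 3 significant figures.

ET₀ = 0.27 × (0.46 × 14.8 + 8.13) = 0.27 × 14.938 = 4.0333 mm/d

4.03 mm/day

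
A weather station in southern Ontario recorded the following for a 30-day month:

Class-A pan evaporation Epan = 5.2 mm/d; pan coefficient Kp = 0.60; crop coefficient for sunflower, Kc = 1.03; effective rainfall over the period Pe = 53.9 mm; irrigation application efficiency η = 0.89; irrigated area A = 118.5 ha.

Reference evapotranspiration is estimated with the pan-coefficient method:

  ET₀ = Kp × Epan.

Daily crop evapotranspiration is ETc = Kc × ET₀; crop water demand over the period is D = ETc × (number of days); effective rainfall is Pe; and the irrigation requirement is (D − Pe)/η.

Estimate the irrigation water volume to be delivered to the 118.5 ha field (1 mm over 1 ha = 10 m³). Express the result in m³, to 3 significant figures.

56600 m³

ET₀ = 0.60 × 5.2 = 3.1200 mm/d
ETc = Kc × ET₀ = 1.03 × 3.1200 = 3.2136 mm/d
Crop demand D = ETc × 30 d = 3.2136 × 30 = 96.408 mm
D − Pe = 96.408 − 53.9 = 42.508 mm
Gross irrigation = 42.508 / 0.89 = 47.762 mm
Volume = 47.762 mm × 118.5 ha × 10 = 56598.0 m³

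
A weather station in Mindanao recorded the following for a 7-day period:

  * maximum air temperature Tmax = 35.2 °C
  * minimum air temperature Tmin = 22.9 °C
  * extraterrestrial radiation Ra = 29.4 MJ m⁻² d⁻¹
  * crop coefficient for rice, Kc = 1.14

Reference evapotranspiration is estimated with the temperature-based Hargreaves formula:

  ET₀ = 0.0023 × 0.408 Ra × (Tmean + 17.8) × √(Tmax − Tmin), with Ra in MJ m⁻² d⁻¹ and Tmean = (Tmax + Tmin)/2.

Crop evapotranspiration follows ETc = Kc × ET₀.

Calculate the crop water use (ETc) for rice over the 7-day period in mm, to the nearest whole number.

36 mm

Tmean = (35.2 + 22.9)/2 = 29.05 °C
0.408 Ra = 0.408 × 29.4 = 11.9952 mm/d equivalent
ET₀ = 0.0023 × 11.9952 × (29.05 + 17.8) × √12.3 = 0.0023 × 11.9952 × 46.85 × 3.5071 = 4.5331 mm/d
ETc = Kc × ET₀ = 1.14 × 4.5331 = 5.1677 mm/d
Over 7 days: 5.1677 × 7 = 36.174 mm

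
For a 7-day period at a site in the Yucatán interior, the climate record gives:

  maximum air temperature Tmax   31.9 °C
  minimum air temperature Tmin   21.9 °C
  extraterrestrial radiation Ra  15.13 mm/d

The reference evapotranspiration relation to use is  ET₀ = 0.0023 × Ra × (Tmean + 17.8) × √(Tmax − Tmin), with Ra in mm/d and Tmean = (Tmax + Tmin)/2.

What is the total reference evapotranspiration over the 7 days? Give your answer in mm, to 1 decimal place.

34.4 mm

Tmean = (31.9 + 21.9)/2 = 26.90 °C
ET₀ = 0.0023 × 15.13 × (26.90 + 17.8) × √10.0 = 0.0023 × 15.13 × 44.70 × 3.1623 = 4.9190 mm/d
Over 7 days: 4.9190 × 7 = 34.433 mm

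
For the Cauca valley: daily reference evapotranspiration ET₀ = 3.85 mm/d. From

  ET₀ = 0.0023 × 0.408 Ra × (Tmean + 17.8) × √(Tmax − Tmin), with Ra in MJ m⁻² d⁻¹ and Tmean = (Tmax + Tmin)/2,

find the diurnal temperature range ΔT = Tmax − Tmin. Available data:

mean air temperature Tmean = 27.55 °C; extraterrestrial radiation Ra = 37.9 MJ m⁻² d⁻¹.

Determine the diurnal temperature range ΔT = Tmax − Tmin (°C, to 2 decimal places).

5.70 °C

√ΔT = ET₀ / [0.0023 × 0.408 × Ra × (Tmean+17.8)] = 3.85 / (0.0023 × 15.4632 × 45.35) = 2.3870
ΔT = 2.3870² = 5.698 °C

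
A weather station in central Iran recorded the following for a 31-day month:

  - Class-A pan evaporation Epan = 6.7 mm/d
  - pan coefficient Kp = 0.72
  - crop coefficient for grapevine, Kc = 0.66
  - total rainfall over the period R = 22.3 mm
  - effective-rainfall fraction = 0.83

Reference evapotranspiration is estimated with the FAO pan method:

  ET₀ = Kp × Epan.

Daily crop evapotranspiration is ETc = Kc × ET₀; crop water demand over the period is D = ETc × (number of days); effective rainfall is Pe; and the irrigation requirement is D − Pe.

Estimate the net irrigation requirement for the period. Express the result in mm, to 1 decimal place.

80.2 mm

ET₀ = 0.72 × 6.7 = 4.8240 mm/d
ETc = Kc × ET₀ = 0.66 × 4.8240 = 3.1838 mm/d
Crop demand D = ETc × 31 d = 3.1838 × 31 = 98.698 mm
Pe = 0.83 × 22.3 = 18.509 mm
D − Pe = 98.698 − 18.509 = 80.189 mm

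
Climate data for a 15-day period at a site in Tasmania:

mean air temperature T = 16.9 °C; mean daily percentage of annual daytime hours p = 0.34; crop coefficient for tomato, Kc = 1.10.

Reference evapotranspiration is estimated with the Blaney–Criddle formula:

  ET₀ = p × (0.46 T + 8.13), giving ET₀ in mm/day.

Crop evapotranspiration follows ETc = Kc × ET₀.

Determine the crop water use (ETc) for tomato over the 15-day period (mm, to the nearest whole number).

ET₀ = 0.34 × (0.46 × 16.9 + 8.13) = 0.34 × 15.904 = 5.4074 mm/d
ETc = Kc × ET₀ = 1.10 × 5.4074 = 5.9481 mm/d
Over 15 days: 5.9481 × 15 = 89.222 mm

89 mm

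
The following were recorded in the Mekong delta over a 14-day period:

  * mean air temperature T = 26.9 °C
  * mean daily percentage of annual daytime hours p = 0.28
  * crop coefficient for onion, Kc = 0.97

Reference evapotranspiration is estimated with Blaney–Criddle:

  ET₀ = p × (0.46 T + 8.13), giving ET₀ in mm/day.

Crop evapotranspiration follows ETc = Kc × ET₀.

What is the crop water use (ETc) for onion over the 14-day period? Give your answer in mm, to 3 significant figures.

78.0 mm

ET₀ = 0.28 × (0.46 × 26.9 + 8.13) = 0.28 × 20.504 = 5.7411 mm/d
ETc = Kc × ET₀ = 0.97 × 5.7411 = 5.5689 mm/d
Over 14 days: 5.5689 × 14 = 77.965 mm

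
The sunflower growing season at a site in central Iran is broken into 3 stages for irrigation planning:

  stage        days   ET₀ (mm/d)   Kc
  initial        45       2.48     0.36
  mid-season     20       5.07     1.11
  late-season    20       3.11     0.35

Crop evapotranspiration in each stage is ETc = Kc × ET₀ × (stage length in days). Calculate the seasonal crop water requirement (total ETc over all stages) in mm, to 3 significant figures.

initial: 0.36 × 2.48 × 45 = 40.18 mm
mid-season: 1.11 × 5.07 × 20 = 112.55 mm
late-season: 0.35 × 3.11 × 20 = 21.77 mm
Seasonal total = 174.50 mm

175 mm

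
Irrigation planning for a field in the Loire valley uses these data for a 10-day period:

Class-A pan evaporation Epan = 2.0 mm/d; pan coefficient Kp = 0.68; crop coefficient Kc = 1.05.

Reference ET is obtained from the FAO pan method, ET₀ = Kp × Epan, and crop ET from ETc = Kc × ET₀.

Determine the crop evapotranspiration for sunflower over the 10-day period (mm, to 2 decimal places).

14.28 mm

ET₀ = 0.68 × 2.0 = 1.3600 mm/d
ETc = Kc × ET₀ = 1.05 × 1.3600 = 1.4280 mm/d
Over 10 days: 1.4280 × 10 = 14.280 mm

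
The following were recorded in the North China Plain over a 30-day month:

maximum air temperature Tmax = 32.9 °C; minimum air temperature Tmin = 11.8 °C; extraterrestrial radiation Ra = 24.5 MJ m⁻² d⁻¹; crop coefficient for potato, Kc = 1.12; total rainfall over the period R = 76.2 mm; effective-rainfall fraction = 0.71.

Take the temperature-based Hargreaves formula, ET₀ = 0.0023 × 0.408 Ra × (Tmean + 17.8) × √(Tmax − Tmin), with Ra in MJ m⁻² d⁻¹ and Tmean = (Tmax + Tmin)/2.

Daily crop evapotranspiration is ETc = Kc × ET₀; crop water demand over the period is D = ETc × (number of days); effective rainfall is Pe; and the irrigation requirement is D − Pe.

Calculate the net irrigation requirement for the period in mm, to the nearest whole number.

Tmean = (32.9 + 11.8)/2 = 22.35 °C
0.408 Ra = 0.408 × 24.5 = 9.9960 mm/d equivalent
ET₀ = 0.0023 × 9.9960 × (22.35 + 17.8) × √21.1 = 0.0023 × 9.9960 × 40.15 × 4.5935 = 4.2402 mm/d
ETc = Kc × ET₀ = 1.12 × 4.2402 = 4.7490 mm/d
Crop demand D = ETc × 30 d = 4.7490 × 30 = 142.470 mm
Pe = 0.71 × 76.2 = 54.102 mm
D − Pe = 142.470 − 54.102 = 88.368 mm

88 mm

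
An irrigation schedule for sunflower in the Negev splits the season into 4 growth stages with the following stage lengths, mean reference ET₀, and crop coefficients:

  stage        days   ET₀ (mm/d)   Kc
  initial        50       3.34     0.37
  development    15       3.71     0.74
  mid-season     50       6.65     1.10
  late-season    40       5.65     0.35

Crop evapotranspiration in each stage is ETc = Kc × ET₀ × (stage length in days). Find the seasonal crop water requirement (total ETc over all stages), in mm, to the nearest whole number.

initial: 0.37 × 3.34 × 50 = 61.79 mm
development: 0.74 × 3.71 × 15 = 41.18 mm
mid-season: 1.10 × 6.65 × 50 = 365.75 mm
late-season: 0.35 × 5.65 × 40 = 79.10 mm
Seasonal total = 547.82 mm

548 mm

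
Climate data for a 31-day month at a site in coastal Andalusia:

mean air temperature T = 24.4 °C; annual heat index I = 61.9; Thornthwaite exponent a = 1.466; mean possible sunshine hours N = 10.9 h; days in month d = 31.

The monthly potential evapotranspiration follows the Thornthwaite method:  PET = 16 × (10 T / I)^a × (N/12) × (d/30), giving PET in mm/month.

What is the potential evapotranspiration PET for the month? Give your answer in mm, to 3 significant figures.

10T/I = 10 × 24.4 / 61.9 = 3.9418
(10T/I)^a = 3.9418^1.466 = 7.4694
Uncorrected PET = 16 × 7.4694 = 119.510 mm
Correction = (N/12)(d/30) = (10.9/12)(31/30) = 0.9386
PET = 119.510 × 0.9386 = 112.172 mm/month

112 mm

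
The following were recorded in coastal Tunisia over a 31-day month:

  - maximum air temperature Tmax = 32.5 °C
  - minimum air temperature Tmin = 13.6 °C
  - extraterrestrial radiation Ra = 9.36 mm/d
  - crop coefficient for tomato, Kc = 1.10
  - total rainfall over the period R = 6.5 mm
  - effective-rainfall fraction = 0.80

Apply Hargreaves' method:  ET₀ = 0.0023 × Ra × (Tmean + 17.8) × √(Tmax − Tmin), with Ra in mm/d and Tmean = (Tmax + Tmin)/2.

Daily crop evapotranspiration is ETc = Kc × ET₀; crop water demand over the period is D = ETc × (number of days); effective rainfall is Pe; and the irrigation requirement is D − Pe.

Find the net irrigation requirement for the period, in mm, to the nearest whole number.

125 mm

Tmean = (32.5 + 13.6)/2 = 23.05 °C
ET₀ = 0.0023 × 9.36 × (23.05 + 17.8) × √18.9 = 0.0023 × 9.36 × 40.85 × 4.3474 = 3.8232 mm/d
ETc = Kc × ET₀ = 1.10 × 3.8232 = 4.2055 mm/d
Crop demand D = ETc × 31 d = 4.2055 × 31 = 130.371 mm
Pe = 0.80 × 6.5 = 5.200 mm
D − Pe = 130.371 − 5.200 = 125.171 mm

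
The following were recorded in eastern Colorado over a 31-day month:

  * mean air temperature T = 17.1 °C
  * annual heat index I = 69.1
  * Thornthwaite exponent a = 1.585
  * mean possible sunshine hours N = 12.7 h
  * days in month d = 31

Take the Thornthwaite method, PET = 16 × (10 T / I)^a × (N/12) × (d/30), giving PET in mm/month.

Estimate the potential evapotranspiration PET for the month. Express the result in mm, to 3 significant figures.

10T/I = 10 × 17.1 / 69.1 = 2.4747
(10T/I)^a = 2.4747^1.585 = 4.2047
Uncorrected PET = 16 × 4.2047 = 67.275 mm
Correction = (N/12)(d/30) = (12.7/12)(31/30) = 1.0936
PET = 67.275 × 1.0936 = 73.572 mm/month

73.6 mm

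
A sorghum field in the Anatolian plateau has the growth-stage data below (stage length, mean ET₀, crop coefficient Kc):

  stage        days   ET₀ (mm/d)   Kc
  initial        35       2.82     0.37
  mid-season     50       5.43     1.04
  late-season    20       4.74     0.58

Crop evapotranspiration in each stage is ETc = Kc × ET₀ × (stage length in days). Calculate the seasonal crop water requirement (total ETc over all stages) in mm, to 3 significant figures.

374 mm

initial: 0.37 × 2.82 × 35 = 36.52 mm
mid-season: 1.04 × 5.43 × 50 = 282.36 mm
late-season: 0.58 × 4.74 × 20 = 54.98 mm
Seasonal total = 373.86 mm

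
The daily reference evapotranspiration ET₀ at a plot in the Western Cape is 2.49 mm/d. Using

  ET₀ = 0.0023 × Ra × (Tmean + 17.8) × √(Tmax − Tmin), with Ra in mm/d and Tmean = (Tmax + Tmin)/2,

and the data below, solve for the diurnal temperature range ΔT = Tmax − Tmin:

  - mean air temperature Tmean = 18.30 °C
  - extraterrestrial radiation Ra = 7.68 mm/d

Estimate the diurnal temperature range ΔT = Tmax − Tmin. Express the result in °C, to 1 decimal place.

√ΔT = ET₀ / [0.0023 × Ra × (Tmean+17.8)] = 2.49 / (0.0023 × 7.68 × 36.10) = 3.9048
ΔT = 3.9048² = 15.247 °C

15.2 °C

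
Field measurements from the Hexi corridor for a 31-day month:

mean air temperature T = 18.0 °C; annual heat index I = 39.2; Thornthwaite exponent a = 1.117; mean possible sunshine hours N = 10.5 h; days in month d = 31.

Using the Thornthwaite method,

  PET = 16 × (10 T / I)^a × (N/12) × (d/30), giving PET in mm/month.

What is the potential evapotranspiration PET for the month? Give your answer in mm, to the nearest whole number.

10T/I = 10 × 18.0 / 39.2 = 4.5918
(10T/I)^a = 4.5918^1.117 = 5.4883
Uncorrected PET = 16 × 5.4883 = 87.813 mm
Correction = (N/12)(d/30) = (10.5/12)(31/30) = 0.9042
PET = 87.813 × 0.9042 = 79.401 mm/month

79 mm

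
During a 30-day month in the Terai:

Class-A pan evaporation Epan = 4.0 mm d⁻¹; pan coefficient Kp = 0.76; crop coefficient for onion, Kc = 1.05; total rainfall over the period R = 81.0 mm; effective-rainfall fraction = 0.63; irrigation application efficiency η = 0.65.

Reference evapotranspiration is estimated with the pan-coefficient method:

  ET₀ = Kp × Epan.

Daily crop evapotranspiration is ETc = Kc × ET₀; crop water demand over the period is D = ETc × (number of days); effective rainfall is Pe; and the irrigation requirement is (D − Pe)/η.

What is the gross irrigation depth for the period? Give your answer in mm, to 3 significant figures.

ET₀ = 0.76 × 4.0 = 3.0400 mm/d
ETc = Kc × ET₀ = 1.05 × 3.0400 = 3.1920 mm/d
Crop demand D = ETc × 30 d = 3.1920 × 30 = 95.760 mm
Pe = 0.63 × 81.0 = 51.030 mm
D − Pe = 95.760 − 51.030 = 44.730 mm
Gross irrigation = 44.730 / 0.65 = 68.815 mm

68.8 mm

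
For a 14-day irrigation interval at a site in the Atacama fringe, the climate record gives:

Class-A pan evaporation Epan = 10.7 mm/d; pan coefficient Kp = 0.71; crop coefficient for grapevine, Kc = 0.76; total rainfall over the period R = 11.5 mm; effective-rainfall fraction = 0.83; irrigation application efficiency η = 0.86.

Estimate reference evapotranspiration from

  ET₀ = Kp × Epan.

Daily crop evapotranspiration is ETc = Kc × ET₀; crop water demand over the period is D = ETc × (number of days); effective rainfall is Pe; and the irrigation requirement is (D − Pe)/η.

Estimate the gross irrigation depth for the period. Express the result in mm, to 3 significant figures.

82.9 mm

ET₀ = 0.71 × 10.7 = 7.5970 mm/d
ETc = Kc × ET₀ = 0.76 × 7.5970 = 5.7737 mm/d
Crop demand D = ETc × 14 d = 5.7737 × 14 = 80.832 mm
Pe = 0.83 × 11.5 = 9.545 mm
D − Pe = 80.832 − 9.545 = 71.287 mm
Gross irrigation = 71.287 / 0.86 = 82.892 mm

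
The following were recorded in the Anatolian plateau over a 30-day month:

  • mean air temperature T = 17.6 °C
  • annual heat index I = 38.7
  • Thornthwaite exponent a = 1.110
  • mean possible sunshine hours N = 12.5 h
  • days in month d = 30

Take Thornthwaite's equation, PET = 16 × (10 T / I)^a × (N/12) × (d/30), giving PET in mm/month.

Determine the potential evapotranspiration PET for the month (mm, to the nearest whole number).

10T/I = 10 × 17.6 / 38.7 = 4.5478
(10T/I)^a = 4.5478^1.110 = 5.3723
Uncorrected PET = 16 × 5.3723 = 85.957 mm
Correction = (N/12)(d/30) = (12.5/12)(30/30) = 1.0417
PET = 85.957 × 1.0417 = 89.541 mm/month

90 mm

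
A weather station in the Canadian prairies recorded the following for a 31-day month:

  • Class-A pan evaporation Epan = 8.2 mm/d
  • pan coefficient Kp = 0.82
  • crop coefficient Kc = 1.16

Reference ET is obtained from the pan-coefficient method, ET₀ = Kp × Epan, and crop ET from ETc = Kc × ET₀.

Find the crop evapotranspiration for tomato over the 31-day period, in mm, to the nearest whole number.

242 mm

ET₀ = 0.82 × 8.2 = 6.7240 mm/d
ETc = Kc × ET₀ = 1.16 × 6.7240 = 7.7998 mm/d
Over 31 days: 7.7998 × 31 = 241.794 mm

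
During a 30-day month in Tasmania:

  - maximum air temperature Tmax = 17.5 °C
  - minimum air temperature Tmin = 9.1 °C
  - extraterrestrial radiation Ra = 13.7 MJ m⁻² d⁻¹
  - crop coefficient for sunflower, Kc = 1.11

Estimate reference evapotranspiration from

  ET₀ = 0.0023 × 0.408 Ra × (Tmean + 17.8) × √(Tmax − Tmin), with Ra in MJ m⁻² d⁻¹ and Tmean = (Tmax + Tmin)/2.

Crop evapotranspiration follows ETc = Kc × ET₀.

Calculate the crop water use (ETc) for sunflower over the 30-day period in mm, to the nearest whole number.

Tmean = (17.5 + 9.1)/2 = 13.30 °C
0.408 Ra = 0.408 × 13.7 = 5.5896 mm/d equivalent
ET₀ = 0.0023 × 5.5896 × (13.30 + 17.8) × √8.4 = 0.0023 × 5.5896 × 31.10 × 2.8983 = 1.1588 mm/d
ETc = Kc × ET₀ = 1.11 × 1.1588 = 1.2863 mm/d
Over 30 days: 1.2863 × 30 = 38.589 mm

39 mm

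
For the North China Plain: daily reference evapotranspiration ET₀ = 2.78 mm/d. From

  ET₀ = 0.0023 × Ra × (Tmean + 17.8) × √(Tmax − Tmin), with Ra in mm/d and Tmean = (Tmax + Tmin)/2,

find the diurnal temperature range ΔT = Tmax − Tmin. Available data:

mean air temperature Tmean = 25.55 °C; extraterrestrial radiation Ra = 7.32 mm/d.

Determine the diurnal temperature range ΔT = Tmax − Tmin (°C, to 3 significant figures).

14.5 °C

√ΔT = ET₀ / [0.0023 × Ra × (Tmean+17.8)] = 2.78 / (0.0023 × 7.32 × 43.35) = 3.8091
ΔT = 3.8091² = 14.509 °C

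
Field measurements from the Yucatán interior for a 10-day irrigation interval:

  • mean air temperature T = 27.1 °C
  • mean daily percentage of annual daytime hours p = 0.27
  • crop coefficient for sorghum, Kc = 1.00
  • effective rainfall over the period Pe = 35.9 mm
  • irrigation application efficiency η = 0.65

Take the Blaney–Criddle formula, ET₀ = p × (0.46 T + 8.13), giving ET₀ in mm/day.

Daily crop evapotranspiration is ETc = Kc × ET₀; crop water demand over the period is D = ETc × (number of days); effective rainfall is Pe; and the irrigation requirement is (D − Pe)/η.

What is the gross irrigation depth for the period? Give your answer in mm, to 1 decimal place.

ET₀ = 0.27 × (0.46 × 27.1 + 8.13) = 0.27 × 20.596 = 5.5609 mm/d
ETc = Kc × ET₀ = 1.00 × 5.5609 = 5.5609 mm/d
Crop demand D = ETc × 10 d = 5.5609 × 10 = 55.609 mm
D − Pe = 55.609 − 35.9 = 19.709 mm
Gross irrigation = 19.709 / 0.65 = 30.322 mm

30.3 mm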